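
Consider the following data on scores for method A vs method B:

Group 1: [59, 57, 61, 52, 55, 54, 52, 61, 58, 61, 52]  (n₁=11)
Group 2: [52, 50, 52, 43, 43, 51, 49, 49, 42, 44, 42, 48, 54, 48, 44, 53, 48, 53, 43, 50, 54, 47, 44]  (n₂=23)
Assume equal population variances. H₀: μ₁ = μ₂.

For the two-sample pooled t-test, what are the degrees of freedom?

df = n₁ + n₂ − 2 = 11 + 23 − 2 = 32

degrees of freedom = 32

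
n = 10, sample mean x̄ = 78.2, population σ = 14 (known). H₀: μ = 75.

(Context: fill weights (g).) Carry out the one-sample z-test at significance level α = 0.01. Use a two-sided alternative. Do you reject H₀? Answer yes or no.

SE = σ/√n = 14/√10 = 4.4272
z = (x̄−μ₀)/SE = (78.2−75)/4.4272 = 0.7228
p-value (two-sided) = 0.46980
At α=0.01: p ≥ α → fail to reject H₀

reject H₀: no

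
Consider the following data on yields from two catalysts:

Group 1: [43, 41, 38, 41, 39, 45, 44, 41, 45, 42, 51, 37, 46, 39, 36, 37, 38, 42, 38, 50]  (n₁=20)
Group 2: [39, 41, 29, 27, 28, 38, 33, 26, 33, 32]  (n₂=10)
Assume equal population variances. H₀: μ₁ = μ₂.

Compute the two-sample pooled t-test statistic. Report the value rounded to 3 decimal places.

test statistic = 5.104

x̄₁=41.650, s₁=4.209, n₁=20
x̄₂=32.600, s₂=5.275, n₂=10
s_p² = [19·4.209² + 9·5.275²]/28 = 20.9625
SE = √(s_p²·(1/20+1/10)) = 1.7732
t = (41.650−32.600)/1.7732 = 5.1037
df = 28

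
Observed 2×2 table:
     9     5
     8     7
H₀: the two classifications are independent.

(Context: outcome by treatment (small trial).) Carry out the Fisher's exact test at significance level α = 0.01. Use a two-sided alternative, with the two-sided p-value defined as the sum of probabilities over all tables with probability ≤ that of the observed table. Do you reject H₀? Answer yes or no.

reject H₀: no

Margins: r₁=14, r₂=15, c₁=17, c₂=12, n=29
p_obs = C(14,9)·C(15,8)/C(29,17); sum pmf over tables with pmf ≤ p_obs
p-value (two-sided) = 0.71038
At α=0.01: p ≥ α → fail to reject H₀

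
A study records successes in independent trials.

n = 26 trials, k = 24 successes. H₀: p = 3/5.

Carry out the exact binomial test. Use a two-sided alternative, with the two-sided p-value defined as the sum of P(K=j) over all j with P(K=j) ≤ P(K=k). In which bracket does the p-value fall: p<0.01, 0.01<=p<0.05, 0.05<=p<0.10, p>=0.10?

Exact binomial: n=26, k=24, p₀=3/5=0.6000
P(X=j) = C(n,j)·p₀^j·(1−p₀)^(n−j); p = Σ P(X=j) over j with P(X=j) ≤ P(X=24)
p-value (two-sided) = 0.00042
→ bracket: p<0.01

p-value bracket: p<0.01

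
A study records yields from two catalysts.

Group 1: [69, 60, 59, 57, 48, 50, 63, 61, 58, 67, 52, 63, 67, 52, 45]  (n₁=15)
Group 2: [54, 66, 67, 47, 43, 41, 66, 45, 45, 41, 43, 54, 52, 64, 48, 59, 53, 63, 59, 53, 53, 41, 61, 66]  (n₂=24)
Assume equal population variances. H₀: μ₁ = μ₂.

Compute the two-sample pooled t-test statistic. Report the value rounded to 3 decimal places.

test statistic = 1.645

x̄₁=58.067, s₁=7.334, n₁=15
x̄₂=53.500, s₂=9.036, n₂=24
s_p² = [14·7.334² + 23·9.036²]/37 = 71.1063
SE = √(s_p²·(1/15+1/24)) = 2.7755
t = (58.067−53.500)/2.7755 = 1.6454
df = 37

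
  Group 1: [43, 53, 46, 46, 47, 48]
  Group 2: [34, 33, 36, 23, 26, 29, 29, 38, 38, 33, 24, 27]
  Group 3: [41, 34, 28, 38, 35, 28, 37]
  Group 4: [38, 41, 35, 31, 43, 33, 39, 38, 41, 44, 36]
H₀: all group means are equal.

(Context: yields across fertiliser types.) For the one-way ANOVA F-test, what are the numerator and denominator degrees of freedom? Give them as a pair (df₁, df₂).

degrees of freedom = [3, 32]

k = 4 groups, N = 36 total
df = (k−1, N−k) = (4−1, 36−4) = (3, 32)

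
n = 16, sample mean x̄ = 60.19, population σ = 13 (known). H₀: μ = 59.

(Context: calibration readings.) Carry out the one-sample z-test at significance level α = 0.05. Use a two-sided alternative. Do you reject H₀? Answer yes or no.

SE = σ/√n = 13/√16 = 3.2500
z = (x̄−μ₀)/SE = (60.19−59)/3.2500 = 0.3662
p-value (two-sided) = 0.71425
At α=0.05: p ≥ α → fail to reject H₀

reject H₀: no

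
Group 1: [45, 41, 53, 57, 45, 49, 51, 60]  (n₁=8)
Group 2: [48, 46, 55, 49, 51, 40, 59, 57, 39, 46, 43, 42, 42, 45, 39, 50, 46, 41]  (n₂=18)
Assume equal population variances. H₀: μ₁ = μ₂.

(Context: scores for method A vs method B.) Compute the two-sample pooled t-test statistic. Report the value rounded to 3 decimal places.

test statistic = 1.363

x̄₁=50.125, s₁=6.446, n₁=8
x̄₂=46.556, s₂=6.041, n₂=18
s_p² = [7·6.446² + 17·6.041²]/24 = 37.9716
SE = √(s_p²·(1/8+1/18)) = 2.6184
t = (50.125−46.556)/2.6184 = 1.3632
df = 24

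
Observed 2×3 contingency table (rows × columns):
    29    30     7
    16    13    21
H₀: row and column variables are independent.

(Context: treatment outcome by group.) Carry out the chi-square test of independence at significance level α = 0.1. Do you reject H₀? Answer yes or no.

Row totals [66, 50], col totals [45, 43, 28], n=116
χ² = (29−25.60)²/25.60 + (30−24.47)²/24.47 + (7−15.93)²/15.93 + (16−19.40)²/19.40 + (13−18.53)²/18.53 + (21−12.07)²/12.07 = 15.5657
df = 2
p-value (upper-tail) = 0.00042
At α=0.1: p < α → reject H₀

reject H₀: yes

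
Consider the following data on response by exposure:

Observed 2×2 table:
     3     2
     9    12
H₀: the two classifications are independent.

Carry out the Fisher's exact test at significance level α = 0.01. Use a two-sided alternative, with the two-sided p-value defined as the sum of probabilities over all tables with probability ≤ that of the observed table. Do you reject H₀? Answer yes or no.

Margins: r₁=5, r₂=21, c₁=12, c₂=14, n=26
p_obs = C(5,3)·C(21,9)/C(26,12); sum pmf over tables with pmf ≤ p_obs
p-value (two-sided) = 0.63478
At α=0.01: p ≥ α → fail to reject H₀

reject H₀: no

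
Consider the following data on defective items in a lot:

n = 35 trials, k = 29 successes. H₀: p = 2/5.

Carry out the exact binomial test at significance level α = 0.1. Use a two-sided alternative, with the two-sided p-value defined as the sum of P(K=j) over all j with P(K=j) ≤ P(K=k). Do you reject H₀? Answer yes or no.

Exact binomial: n=35, k=29, p₀=2/5=0.4000
P(X=j) = C(n,j)·p₀^j·(1−p₀)^(n−j); p = Σ P(X=j) over j with P(X=j) ≤ P(X=29)
p-value (two-sided) = 0.00000
At α=0.1: p < α → reject H₀

reject H₀: yes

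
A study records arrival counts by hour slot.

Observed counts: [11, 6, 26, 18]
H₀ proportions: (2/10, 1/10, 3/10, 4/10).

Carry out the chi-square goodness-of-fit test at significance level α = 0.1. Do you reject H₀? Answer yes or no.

n = 61; E_i = n·p_i = [12.20, 6.10, 18.30, 24.40]
χ² = (11−12.20)²/12.20 + (6−6.10)²/6.10 + (26−18.30)²/18.30 + (18−24.40)²/24.40 = 5.0383
df = 3
p-value (upper-tail) = 0.16902
At α=0.1: p ≥ α → fail to reject H₀

reject H₀: no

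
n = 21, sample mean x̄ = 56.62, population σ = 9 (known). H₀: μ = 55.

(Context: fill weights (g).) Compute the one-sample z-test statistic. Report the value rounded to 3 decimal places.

test statistic = 0.825

SE = σ/√n = 9/√21 = 1.9640
z = (x̄−μ₀)/SE = (56.62−55)/1.9640 = 0.8249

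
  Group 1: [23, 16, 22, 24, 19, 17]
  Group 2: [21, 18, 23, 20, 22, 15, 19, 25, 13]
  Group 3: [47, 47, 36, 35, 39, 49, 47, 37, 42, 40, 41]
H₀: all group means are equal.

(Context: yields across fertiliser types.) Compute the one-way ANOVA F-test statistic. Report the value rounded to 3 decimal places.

test statistic = 84.541

Group means [20.17, 19.56, 41.82], grand mean 29.115
SSB = Σnᵢ(x̄ᵢ−x̄)² = 3077.962; SSW = ΣΣ(x−x̄ᵢ)² = 418.692
MSB = 3077.962/2 = 1538.9810; MSW = 418.692/23 = 18.2040
F = MSB/MSW = 84.5408
df = (2, 23)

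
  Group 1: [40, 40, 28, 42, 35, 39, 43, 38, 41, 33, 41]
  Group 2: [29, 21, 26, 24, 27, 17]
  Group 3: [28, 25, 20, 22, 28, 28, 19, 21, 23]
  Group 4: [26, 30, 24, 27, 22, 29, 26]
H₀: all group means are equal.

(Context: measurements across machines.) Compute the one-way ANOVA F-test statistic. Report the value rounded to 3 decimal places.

test statistic = 29.731

Group means [38.18, 24.00, 23.78, 26.29], grand mean 29.152
SSB = Σnᵢ(x̄ᵢ−x̄)² = 1373.622; SSW = ΣΣ(x−x̄ᵢ)² = 446.620
MSB = 1373.622/3 = 457.8740; MSW = 446.620/29 = 15.4007
F = MSB/MSW = 29.7307
df = (3, 29)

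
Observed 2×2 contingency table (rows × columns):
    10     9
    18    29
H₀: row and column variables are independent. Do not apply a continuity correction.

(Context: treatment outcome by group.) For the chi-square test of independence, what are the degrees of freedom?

df = (r−1)(c−1) = (2−1)·(2−1) = 1

degrees of freedom = 1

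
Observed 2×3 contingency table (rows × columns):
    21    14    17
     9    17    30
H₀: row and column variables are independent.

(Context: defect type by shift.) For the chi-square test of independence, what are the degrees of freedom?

df = (r−1)(c−1) = (2−1)·(3−1) = 2

degrees of freedom = 2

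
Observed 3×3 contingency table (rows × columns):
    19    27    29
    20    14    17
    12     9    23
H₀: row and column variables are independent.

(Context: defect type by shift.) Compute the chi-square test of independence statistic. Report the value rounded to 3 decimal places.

Row totals [75, 51, 44], col totals [51, 50, 69], n=170
χ² = (19−22.50)²/22.50 + (27−22.06)²/22.06 + (29−30.44)²/30.44 + (20−15.30)²/15.30 + (14−15.00)²/15.00 + (17−20.70)²/20.70 + (12−13.20)²/13.20 + (9−12.94)²/12.94 + (23−17.86)²/17.86 = 6.6807
df = 4

test statistic = 6.681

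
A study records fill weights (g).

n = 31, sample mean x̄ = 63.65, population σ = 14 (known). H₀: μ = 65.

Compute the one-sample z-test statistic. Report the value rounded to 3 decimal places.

SE = σ/√n = 14/√31 = 2.5145
z = (x̄−μ₀)/SE = (63.65−65)/2.5145 = -0.5369

test statistic = -0.537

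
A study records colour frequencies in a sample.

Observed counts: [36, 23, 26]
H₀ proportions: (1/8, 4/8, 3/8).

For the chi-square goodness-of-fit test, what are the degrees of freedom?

df = k − 1 = 3 − 1 = 2

degrees of freedom = 2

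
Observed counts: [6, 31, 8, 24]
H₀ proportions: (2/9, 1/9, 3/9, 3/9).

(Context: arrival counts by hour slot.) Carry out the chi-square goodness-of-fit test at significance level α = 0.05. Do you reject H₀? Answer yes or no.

n = 69; E_i = n·p_i = [15.33, 7.67, 23.00, 23.00]
χ² = (6−15.33)²/15.33 + (31−7.67)²/7.67 + (8−23.00)²/23.00 + (24−23.00)²/23.00 = 86.5217
df = 3
p-value (upper-tail) = 0.00000
At α=0.05: p < α → reject H₀

reject H₀: yes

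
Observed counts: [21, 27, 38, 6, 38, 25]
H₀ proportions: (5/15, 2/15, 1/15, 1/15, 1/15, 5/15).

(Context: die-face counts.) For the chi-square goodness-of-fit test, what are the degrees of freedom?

df = k − 1 = 6 − 1 = 5

degrees of freedom = 5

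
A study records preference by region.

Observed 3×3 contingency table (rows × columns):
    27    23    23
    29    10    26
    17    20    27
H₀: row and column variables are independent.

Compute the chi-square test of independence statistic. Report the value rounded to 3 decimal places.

Row totals [73, 65, 64], col totals [73, 53, 76], n=202
χ² = (27−26.38)²/26.38 + (23−19.15)²/19.15 + (23−27.47)²/27.47 + (29−23.49)²/23.49 + (10−17.05)²/17.05 + (26−24.46)²/24.46 + (17−23.13)²/23.13 + (20−16.79)²/16.79 + (27−24.08)²/24.08 = 8.4121
df = 4

test statistic = 8.412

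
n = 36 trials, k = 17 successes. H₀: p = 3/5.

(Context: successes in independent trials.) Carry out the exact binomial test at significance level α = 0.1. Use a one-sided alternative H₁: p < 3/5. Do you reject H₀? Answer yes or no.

Exact binomial: n=36, k=17, p₀=3/5=0.6000
P(X≤17) from Σ C(n,i)·p₀^i·(1−p₀)^(n−i)
p-value (one-sided, H₁ less) = 0.08264
At α=0.1: p < α → reject H₀

reject H₀: yes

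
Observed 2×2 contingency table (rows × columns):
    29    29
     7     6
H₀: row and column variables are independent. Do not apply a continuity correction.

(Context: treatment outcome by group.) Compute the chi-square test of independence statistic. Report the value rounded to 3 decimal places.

Row totals [58, 13], col totals [36, 35], n=71
χ² = (29−29.41)²/29.41 + (29−28.59)²/28.59 + (7−6.59)²/6.59 + (6−6.41)²/6.41 = 0.0629
df = 1

test statistic = 0.063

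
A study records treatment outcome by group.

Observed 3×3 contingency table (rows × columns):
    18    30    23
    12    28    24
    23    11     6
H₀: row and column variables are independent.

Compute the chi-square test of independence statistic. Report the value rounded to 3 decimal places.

Row totals [71, 64, 40], col totals [53, 69, 53], n=175
χ² = (18−21.50)²/21.50 + (30−27.99)²/27.99 + (23−21.50)²/21.50 + (12−19.38)²/19.38 + (28−25.23)²/25.23 + (24−19.38)²/19.38 + (23−12.11)²/12.11 + (11−15.77)²/15.77 + (6−12.11)²/12.11 = 19.3449
df = 4

test statistic = 19.345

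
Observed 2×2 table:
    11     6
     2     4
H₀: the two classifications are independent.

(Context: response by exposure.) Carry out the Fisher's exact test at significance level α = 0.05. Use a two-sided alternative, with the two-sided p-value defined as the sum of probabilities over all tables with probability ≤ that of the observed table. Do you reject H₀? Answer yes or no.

reject H₀: no

Margins: r₁=17, r₂=6, c₁=13, c₂=10, n=23
p_obs = C(17,11)·C(6,2)/C(23,13); sum pmf over tables with pmf ≤ p_obs
p-value (two-sided) = 0.34129
At α=0.05: p ≥ α → fail to reject H₀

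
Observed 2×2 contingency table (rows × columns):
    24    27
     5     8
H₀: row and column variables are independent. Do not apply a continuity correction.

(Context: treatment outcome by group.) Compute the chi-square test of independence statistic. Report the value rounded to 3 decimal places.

test statistic = 0.309

Row totals [51, 13], col totals [29, 35], n=64
χ² = (24−23.11)²/23.11 + (27−27.89)²/27.89 + (5−5.89)²/5.89 + (8−7.11)²/7.11 = 0.3090
df = 1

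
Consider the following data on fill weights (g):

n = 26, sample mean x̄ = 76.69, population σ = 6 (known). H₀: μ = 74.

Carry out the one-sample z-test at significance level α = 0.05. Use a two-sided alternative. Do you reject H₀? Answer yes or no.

reject H₀: yes

SE = σ/√n = 6/√26 = 1.1767
z = (x̄−μ₀)/SE = (76.69−74)/1.1767 = 2.2861
p-value (two-sided) = 0.02225
At α=0.05: p < α → reject H₀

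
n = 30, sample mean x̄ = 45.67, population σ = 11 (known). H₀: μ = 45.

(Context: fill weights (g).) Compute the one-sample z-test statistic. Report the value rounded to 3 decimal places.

test statistic = 0.334

SE = σ/√n = 11/√30 = 2.0083
z = (x̄−μ₀)/SE = (45.67−45)/2.0083 = 0.3336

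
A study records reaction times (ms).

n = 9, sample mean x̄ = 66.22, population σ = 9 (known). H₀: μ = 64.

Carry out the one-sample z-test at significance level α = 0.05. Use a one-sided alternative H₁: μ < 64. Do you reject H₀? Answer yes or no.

SE = σ/√n = 9/√9 = 3.0000
z = (x̄−μ₀)/SE = (66.22−64)/3.0000 = 0.7400
p-value (one-sided, H₁ less) = 0.77035
At α=0.05: p ≥ α → fail to reject H₀

reject H₀: no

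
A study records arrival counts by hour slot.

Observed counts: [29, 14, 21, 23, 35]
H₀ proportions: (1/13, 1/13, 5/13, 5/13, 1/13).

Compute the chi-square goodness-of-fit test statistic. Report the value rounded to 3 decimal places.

test statistic = 139.705

n = 122; E_i = n·p_i = [9.38, 9.38, 46.92, 46.92, 9.38]
χ² = (29−9.38)²/9.38 + (14−9.38)²/9.38 + (21−46.92)²/46.92 + (23−46.92)²/46.92 + (35−9.38)²/9.38 = 139.7049
df = 4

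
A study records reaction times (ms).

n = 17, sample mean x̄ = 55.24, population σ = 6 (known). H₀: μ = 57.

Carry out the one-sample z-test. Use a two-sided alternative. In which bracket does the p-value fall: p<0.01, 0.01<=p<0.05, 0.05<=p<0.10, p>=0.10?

p-value bracket: p>=0.10

SE = σ/√n = 6/√17 = 1.4552
z = (x̄−μ₀)/SE = (55.24−57)/1.4552 = -1.2094
p-value (two-sided) = 0.22649
→ bracket: p>=0.10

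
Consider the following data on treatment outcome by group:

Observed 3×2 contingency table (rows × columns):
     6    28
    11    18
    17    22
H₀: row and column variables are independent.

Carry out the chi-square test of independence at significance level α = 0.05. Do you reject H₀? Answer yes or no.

reject H₀: no

Row totals [34, 29, 39], col totals [34, 68], n=102
χ² = (6−11.33)²/11.33 + (28−22.67)²/22.67 + (11−9.67)²/9.67 + (18−19.33)²/19.33 + (17−13.00)²/13.00 + (22−26.00)²/26.00 = 5.8867
df = 2
p-value (upper-tail) = 0.05269
At α=0.05: p ≥ α → fail to reject H₀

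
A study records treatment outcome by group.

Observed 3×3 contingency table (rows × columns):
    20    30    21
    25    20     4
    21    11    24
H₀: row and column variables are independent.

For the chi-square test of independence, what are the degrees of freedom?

degrees of freedom = 4

df = (r−1)(c−1) = (3−1)·(3−1) = 4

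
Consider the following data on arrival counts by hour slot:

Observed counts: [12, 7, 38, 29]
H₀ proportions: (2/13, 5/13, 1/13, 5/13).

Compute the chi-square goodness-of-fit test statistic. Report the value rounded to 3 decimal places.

n = 86; E_i = n·p_i = [13.23, 33.08, 6.62, 33.08]
χ² = (12−13.23)²/13.23 + (7−33.08)²/33.08 + (38−6.62)²/6.62 + (29−33.08)²/33.08 = 170.0698
df = 3

test statistic = 170.070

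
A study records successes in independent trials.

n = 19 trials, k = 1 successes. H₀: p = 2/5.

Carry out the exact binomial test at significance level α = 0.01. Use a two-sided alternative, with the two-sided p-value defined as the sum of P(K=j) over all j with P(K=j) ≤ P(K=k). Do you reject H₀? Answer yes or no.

reject H₀: yes

Exact binomial: n=19, k=1, p₀=2/5=0.4000
P(X=j) = C(n,j)·p₀^j·(1−p₀)^(n−j); p = Σ P(X=j) over j with P(X=j) ≤ P(X=1)
p-value (two-sided) = 0.00147
At α=0.01: p < α → reject H₀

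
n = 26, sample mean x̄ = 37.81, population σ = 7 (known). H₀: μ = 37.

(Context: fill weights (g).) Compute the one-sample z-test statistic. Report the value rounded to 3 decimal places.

SE = σ/√n = 7/√26 = 1.3728
z = (x̄−μ₀)/SE = (37.81−37)/1.3728 = 0.5900

test statistic = 0.590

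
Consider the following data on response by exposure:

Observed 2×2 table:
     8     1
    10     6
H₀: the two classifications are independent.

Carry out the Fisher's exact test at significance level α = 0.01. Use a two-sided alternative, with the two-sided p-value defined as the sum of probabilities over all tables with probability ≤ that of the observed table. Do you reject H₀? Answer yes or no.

reject H₀: no

Margins: r₁=9, r₂=16, c₁=18, c₂=7, n=25
p_obs = C(9,8)·C(16,10)/C(25,18); sum pmf over tables with pmf ≤ p_obs
p-value (two-sided) = 0.35484
At α=0.01: p ≥ α → fail to reject H₀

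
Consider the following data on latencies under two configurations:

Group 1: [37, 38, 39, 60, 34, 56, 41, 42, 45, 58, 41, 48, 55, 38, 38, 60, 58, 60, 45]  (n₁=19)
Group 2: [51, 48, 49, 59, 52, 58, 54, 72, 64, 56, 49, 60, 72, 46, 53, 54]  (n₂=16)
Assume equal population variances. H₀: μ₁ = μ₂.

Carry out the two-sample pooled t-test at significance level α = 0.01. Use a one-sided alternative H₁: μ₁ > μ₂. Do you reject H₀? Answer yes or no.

reject H₀: no

x̄₁=47.000, s₁=9.357, n₁=19
x̄₂=56.062, s₂=7.853, n₂=16
s_p² = [18·9.357² + 15·7.853²]/33 = 75.7860
SE = √(s_p²·(1/19+1/16)) = 2.9539
t = (47.000−56.062)/2.9539 = -3.0680
df = 33
p-value (one-sided, H₁ greater) = 0.99786
At α=0.01: p ≥ α → fail to reject H₀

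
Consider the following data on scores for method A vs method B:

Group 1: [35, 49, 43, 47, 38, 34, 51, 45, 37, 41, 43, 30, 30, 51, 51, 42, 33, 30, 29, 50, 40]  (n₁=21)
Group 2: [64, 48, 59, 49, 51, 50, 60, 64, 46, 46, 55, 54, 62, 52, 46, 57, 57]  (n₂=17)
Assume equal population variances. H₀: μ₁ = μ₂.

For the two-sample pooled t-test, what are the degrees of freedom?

df = n₁ + n₂ − 2 = 21 + 17 − 2 = 36

degrees of freedom = 36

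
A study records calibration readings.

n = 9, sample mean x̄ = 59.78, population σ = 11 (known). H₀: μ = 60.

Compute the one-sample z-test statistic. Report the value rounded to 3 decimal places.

SE = σ/√n = 11/√9 = 3.6667
z = (x̄−μ₀)/SE = (59.78−60)/3.6667 = -0.0600

test statistic = -0.060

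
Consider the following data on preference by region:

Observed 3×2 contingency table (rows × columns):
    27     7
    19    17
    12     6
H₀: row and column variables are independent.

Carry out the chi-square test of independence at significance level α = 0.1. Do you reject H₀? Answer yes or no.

reject H₀: yes

Row totals [34, 36, 18], col totals [58, 30], n=88
χ² = (27−22.41)²/22.41 + (7−11.59)²/11.59 + (19−23.73)²/23.73 + (17−12.27)²/12.27 + (12−11.86)²/11.86 + (6−6.14)²/6.14 = 5.5262
df = 2
p-value (upper-tail) = 0.06310
At α=0.1: p < α → reject H₀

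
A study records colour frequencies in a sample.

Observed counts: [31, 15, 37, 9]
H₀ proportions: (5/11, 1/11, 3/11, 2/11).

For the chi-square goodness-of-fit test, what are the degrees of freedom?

degrees of freedom = 3

df = k − 1 = 4 − 1 = 3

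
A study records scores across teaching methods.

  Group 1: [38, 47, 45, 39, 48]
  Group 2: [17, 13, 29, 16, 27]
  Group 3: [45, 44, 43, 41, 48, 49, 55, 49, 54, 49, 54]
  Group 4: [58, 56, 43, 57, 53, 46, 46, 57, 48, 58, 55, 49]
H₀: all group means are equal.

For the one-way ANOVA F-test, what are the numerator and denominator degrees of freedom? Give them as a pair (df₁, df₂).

k = 4 groups, N = 33 total
df = (k−1, N−k) = (4−1, 33−4) = (3, 29)

degrees of freedom = [3, 29]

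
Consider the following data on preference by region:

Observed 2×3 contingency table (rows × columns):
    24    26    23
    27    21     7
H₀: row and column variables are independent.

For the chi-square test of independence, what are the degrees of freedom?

degrees of freedom = 2

df = (r−1)(c−1) = (2−1)·(3−1) = 2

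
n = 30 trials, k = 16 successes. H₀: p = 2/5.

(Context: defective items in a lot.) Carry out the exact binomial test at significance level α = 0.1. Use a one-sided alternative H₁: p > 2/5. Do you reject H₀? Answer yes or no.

reject H₀: yes

Exact binomial: n=30, k=16, p₀=2/5=0.4000
P(X≥16) from Σ C(n,i)·p₀^i·(1−p₀)^(n−i)
p-value (one-sided, H₁ greater) = 0.09706
At α=0.1: p < α → reject H₀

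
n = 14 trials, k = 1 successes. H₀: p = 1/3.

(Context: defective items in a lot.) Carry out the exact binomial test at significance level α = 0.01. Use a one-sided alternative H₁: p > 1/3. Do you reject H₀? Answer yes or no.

Exact binomial: n=14, k=1, p₀=1/3=0.3333
P(X≥1) from Σ C(n,i)·p₀^i·(1−p₀)^(n−i)
p-value (one-sided, H₁ greater) = 0.99657
At α=0.01: p ≥ α → fail to reject H₀

reject H₀: no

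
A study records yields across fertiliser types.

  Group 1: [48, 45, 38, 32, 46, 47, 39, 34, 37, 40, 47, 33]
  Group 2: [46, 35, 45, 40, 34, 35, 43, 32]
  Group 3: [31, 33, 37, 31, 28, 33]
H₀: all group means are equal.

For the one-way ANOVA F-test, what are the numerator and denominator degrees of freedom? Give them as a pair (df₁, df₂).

k = 3 groups, N = 26 total
df = (k−1, N−k) = (3−1, 26−3) = (2, 23)

degrees of freedom = [2, 23]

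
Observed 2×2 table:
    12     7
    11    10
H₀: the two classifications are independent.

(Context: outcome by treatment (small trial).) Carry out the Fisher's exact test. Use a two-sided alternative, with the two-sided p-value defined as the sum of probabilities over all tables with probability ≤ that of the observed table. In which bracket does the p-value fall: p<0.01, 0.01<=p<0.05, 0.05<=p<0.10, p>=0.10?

Margins: r₁=19, r₂=21, c₁=23, c₂=17, n=40
p_obs = C(19,12)·C(21,11)/C(40,23); sum pmf over tables with pmf ≤ p_obs
p-value (two-sided) = 0.53778
→ bracket: p>=0.10

p-value bracket: p>=0.10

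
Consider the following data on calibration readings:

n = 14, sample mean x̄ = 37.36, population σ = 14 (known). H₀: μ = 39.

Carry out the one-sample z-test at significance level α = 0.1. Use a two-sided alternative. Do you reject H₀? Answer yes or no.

SE = σ/√n = 14/√14 = 3.7417
z = (x̄−μ₀)/SE = (37.36−39)/3.7417 = -0.4383
p-value (two-sided) = 0.66116
At α=0.1: p ≥ α → fail to reject H₀

reject H₀: no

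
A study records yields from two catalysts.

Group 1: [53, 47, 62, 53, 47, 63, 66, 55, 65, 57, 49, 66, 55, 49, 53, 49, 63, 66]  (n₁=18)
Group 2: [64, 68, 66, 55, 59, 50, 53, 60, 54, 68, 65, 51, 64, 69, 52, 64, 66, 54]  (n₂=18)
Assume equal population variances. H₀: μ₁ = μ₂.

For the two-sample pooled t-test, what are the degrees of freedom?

degrees of freedom = 34

df = n₁ + n₂ − 2 = 18 + 18 − 2 = 34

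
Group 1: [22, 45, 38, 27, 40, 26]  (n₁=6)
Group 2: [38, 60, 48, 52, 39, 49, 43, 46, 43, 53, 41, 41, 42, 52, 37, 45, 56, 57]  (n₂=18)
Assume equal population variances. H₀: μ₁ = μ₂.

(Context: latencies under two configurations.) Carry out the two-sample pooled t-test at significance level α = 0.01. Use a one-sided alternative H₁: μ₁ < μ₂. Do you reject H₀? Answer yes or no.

reject H₀: yes

x̄₁=33.000, s₁=9.209, n₁=6
x̄₂=46.778, s₂=6.941, n₂=18
s_p² = [5·9.209² + 17·6.941²]/22 = 56.5051
SE = √(s_p²·(1/6+1/18)) = 3.5435
t = (33.000−46.778)/3.5435 = -3.8881
df = 22
p-value (one-sided, H₁ less) = 0.00040
At α=0.01: p < α → reject H₀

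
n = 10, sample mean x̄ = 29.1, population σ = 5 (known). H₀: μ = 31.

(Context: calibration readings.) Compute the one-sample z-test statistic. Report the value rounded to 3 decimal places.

SE = σ/√n = 5/√10 = 1.5811
z = (x̄−μ₀)/SE = (29.1−31)/1.5811 = -1.2017

test statistic = -1.202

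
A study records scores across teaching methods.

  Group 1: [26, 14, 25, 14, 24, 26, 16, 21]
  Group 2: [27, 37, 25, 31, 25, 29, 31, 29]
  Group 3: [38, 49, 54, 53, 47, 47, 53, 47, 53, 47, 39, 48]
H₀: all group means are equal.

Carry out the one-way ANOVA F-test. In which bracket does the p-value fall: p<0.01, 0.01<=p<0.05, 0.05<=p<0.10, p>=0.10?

p-value bracket: p<0.01

Group means [20.75, 29.25, 47.92], grand mean 34.821
SSB = Σnᵢ(x̄ᵢ−x̄)² = 3890.190; SSW = ΣΣ(x−x̄ᵢ)² = 601.917
MSB = 3890.190/2 = 1945.0952; MSW = 601.917/25 = 24.0767
F = MSB/MSW = 80.7876
df = (2, 25)
p-value (upper-tail) = 0.00000
→ bracket: p<0.01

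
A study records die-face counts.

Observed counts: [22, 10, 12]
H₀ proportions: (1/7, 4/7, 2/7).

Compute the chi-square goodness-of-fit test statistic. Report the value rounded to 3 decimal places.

test statistic = 48.432

n = 44; E_i = n·p_i = [6.29, 25.14, 12.57]
χ² = (22−6.29)²/6.29 + (10−25.14)²/25.14 + (12−12.57)²/12.57 = 48.4318
df = 2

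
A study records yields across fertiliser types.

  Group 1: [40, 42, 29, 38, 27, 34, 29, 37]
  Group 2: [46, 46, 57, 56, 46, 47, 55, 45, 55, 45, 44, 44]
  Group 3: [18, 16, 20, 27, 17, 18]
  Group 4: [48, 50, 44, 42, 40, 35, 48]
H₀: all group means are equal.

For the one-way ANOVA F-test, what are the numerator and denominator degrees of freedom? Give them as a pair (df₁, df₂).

k = 4 groups, N = 33 total
df = (k−1, N−k) = (4−1, 33−4) = (3, 29)

degrees of freedom = [3, 29]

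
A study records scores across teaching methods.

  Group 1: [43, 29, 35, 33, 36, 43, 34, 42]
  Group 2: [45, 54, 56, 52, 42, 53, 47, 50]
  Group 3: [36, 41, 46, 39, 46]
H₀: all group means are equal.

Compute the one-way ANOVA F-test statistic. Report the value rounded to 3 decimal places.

Group means [36.88, 49.88, 41.60], grand mean 42.952
SSB = Σnᵢ(x̄ᵢ−x̄)² = 688.002; SSW = ΣΣ(x−x̄ᵢ)² = 430.950
MSB = 688.002/2 = 344.0012; MSW = 430.950/18 = 23.9417
F = MSB/MSW = 14.3683
df = (2, 18)

test statistic = 14.368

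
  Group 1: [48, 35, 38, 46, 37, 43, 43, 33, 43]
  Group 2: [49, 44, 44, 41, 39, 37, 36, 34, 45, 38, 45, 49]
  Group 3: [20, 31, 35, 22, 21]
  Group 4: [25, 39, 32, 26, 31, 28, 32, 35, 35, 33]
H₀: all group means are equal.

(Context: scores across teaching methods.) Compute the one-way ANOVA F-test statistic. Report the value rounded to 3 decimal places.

Group means [40.67, 41.75, 25.80, 31.60], grand mean 36.444
SSB = Σnᵢ(x̄ᵢ−x̄)² = 1299.439; SSW = ΣΣ(x−x̄ᵢ)² = 835.450
MSB = 1299.439/3 = 433.1463; MSW = 835.450/32 = 26.1078
F = MSB/MSW = 16.5907
df = (3, 32)

test statistic = 16.591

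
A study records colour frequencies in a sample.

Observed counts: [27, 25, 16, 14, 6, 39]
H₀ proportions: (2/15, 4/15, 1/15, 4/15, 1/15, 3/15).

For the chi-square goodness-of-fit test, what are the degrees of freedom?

df = k − 1 = 6 − 1 = 5

degrees of freedom = 5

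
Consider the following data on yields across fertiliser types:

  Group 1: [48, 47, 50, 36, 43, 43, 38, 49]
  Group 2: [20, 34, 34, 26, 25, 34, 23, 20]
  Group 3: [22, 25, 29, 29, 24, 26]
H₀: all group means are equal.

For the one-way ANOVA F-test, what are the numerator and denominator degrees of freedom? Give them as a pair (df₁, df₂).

k = 3 groups, N = 22 total
df = (k−1, N−k) = (3−1, 22−3) = (2, 19)

degrees of freedom = [2, 19]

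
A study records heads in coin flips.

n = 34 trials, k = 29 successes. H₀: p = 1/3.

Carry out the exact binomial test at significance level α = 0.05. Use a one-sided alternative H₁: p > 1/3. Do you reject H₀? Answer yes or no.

Exact binomial: n=34, k=29, p₀=1/3=0.3333
P(X≥29) from Σ C(n,i)·p₀^i·(1−p₀)^(n−i)
p-value (one-sided, H₁ greater) = 0.00000
At α=0.05: p < α → reject H₀

reject H₀: yes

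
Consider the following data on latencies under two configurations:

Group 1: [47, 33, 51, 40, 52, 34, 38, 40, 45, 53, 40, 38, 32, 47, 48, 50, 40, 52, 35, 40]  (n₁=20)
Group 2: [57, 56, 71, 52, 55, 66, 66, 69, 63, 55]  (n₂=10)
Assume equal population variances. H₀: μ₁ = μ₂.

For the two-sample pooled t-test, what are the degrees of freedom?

df = n₁ + n₂ − 2 = 20 + 10 − 2 = 28

degrees of freedom = 28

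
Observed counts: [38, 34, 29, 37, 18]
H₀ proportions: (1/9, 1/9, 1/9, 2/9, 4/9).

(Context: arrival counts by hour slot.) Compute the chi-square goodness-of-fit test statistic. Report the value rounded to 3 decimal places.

test statistic = 86.683

n = 156; E_i = n·p_i = [17.33, 17.33, 17.33, 34.67, 69.33]
χ² = (38−17.33)²/17.33 + (34−17.33)²/17.33 + (29−17.33)²/17.33 + (37−34.67)²/34.67 + (18−69.33)²/69.33 = 86.6827
df = 4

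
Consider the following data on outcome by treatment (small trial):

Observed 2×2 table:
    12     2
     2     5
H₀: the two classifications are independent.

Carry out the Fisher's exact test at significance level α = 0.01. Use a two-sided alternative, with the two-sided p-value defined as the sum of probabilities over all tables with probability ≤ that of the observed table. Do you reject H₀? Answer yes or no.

reject H₀: no

Margins: r₁=14, r₂=7, c₁=14, c₂=7, n=21
p_obs = C(14,12)·C(7,2)/C(21,14); sum pmf over tables with pmf ≤ p_obs
p-value (two-sided) = 0.01729
At α=0.01: p ≥ α → fail to reject H₀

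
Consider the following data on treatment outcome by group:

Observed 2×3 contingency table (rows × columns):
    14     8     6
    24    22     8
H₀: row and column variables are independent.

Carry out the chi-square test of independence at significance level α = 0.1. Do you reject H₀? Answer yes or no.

reject H₀: no

Row totals [28, 54], col totals [38, 30, 14], n=82
χ² = (14−12.98)²/12.98 + (8−10.24)²/10.24 + (6−4.78)²/4.78 + (24−25.02)²/25.02 + (22−19.76)²/19.76 + (8−9.22)²/9.22 = 1.3416
df = 2
p-value (upper-tail) = 0.51130
At α=0.1: p ≥ α → fail to reject H₀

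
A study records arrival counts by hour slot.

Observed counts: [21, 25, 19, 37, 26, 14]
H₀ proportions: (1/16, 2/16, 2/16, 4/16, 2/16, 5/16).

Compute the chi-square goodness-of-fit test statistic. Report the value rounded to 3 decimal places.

test statistic = 44.304

n = 142; E_i = n·p_i = [8.88, 17.75, 17.75, 35.50, 17.75, 44.38]
χ² = (21−8.88)²/8.88 + (25−17.75)²/17.75 + (19−17.75)²/17.75 + (37−35.50)²/35.50 + (26−17.75)²/17.75 + (14−44.38)²/44.38 = 44.3042
df = 5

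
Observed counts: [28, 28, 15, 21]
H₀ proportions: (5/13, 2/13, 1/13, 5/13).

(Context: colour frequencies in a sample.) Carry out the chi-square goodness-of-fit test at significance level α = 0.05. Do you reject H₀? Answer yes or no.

reject H₀: yes

n = 92; E_i = n·p_i = [35.38, 14.15, 7.08, 35.38]
χ² = (28−35.38)²/35.38 + (28−14.15)²/14.15 + (15−7.08)²/7.08 + (21−35.38)²/35.38 = 29.8043
df = 3
p-value (upper-tail) = 0.00000
At α=0.05: p < α → reject H₀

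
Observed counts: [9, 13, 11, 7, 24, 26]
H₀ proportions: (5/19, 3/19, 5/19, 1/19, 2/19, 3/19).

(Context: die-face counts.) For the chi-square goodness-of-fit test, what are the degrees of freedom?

df = k − 1 = 6 − 1 = 5

degrees of freedom = 5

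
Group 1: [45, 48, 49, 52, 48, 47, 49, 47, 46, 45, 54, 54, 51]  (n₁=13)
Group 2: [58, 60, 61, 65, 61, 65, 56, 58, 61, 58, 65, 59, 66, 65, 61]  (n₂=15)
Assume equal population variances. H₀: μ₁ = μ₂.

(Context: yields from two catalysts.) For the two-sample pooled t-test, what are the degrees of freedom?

degrees of freedom = 26

df = n₁ + n₂ − 2 = 13 + 15 − 2 = 26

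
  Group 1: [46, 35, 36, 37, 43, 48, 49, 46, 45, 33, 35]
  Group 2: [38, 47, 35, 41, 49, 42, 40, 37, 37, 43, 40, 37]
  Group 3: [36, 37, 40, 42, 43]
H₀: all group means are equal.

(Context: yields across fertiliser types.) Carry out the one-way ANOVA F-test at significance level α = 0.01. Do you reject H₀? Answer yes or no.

reject H₀: no

Group means [41.18, 40.50, 39.60], grand mean 40.607
SSB = Σnᵢ(x̄ᵢ−x̄)² = 8.842; SSW = ΣΣ(x−x̄ᵢ)² = 593.836
MSB = 8.842/2 = 4.4211; MSW = 593.836/25 = 23.7535
F = MSB/MSW = 0.1861
df = (2, 25)
p-value (upper-tail) = 0.83131
At α=0.01: p ≥ α → fail to reject H₀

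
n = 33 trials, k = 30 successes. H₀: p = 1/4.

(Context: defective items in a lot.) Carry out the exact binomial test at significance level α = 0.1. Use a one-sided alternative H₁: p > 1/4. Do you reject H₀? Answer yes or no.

Exact binomial: n=33, k=30, p₀=1/4=0.2500
P(X≥30) from Σ C(n,i)·p₀^i·(1−p₀)^(n−i)
p-value (one-sided, H₁ greater) = 0.00000
At α=0.1: p < α → reject H₀

reject H₀: yes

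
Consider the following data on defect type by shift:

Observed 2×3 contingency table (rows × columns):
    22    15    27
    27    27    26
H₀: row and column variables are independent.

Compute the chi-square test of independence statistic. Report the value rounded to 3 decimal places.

Row totals [64, 80], col totals [49, 42, 53], n=144
χ² = (22−21.78)²/21.78 + (15−18.67)²/18.67 + (27−23.56)²/23.56 + (27−27.22)²/27.22 + (27−23.33)²/23.33 + (26−29.44)²/29.44 = 2.2071
df = 2

test statistic = 2.207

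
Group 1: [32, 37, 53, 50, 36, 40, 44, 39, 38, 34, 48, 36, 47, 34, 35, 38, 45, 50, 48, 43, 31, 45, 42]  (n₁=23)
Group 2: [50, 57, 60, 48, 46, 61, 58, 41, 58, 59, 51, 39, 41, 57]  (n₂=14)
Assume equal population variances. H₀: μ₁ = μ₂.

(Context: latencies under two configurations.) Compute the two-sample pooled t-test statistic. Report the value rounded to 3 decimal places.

x̄₁=41.087, s₁=6.360, n₁=23
x̄₂=51.857, s₂=7.764, n₂=14
s_p² = [22·6.360² + 13·7.764²]/35 = 47.8154
SE = √(s_p²·(1/23+1/14)) = 2.3440
t = (41.087−51.857)/2.3440 = -4.5948
df = 35

test statistic = -4.595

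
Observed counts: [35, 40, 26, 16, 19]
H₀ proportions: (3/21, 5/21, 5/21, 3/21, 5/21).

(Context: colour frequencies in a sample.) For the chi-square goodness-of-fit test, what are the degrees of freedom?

degrees of freedom = 4

df = k − 1 = 5 − 1 = 4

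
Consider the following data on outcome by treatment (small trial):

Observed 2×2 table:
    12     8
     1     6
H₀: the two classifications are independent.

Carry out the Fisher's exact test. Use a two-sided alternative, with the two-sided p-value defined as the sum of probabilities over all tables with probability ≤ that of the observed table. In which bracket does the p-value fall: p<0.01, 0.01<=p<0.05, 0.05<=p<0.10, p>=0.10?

Margins: r₁=20, r₂=7, c₁=13, c₂=14, n=27
p_obs = C(20,12)·C(7,1)/C(27,13); sum pmf over tables with pmf ≤ p_obs
p-value (two-sided) = 0.07681
→ bracket: 0.05<=p<0.10

p-value bracket: 0.05<=p<0.10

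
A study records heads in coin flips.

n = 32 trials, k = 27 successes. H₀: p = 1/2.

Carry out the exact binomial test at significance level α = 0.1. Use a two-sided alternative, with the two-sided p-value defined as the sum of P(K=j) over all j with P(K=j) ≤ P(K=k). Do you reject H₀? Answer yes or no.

reject H₀: yes

Exact binomial: n=32, k=27, p₀=1/2=0.5000
P(X=j) = C(n,j)·p₀^j·(1−p₀)^(n−j); p = Σ P(X=j) over j with P(X=j) ≤ P(X=27)
p-value (two-sided) = 0.00011
At α=0.1: p < α → reject H₀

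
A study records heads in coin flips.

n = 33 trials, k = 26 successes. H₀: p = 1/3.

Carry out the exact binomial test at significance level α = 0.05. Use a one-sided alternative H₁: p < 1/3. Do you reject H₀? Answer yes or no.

Exact binomial: n=33, k=26, p₀=1/3=0.3333
P(X≤26) from Σ C(n,i)·p₀^i·(1−p₀)^(n−i)
p-value (one-sided, H₁ less) = 1.00000
At α=0.05: p ≥ α → fail to reject H₀

reject H₀: no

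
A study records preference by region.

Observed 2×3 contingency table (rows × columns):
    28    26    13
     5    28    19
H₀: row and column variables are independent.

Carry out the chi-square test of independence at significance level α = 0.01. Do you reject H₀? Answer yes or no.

reject H₀: yes

Row totals [67, 52], col totals [33, 54, 32], n=119
χ² = (28−18.58)²/18.58 + (26−30.40)²/30.40 + (13−18.02)²/18.02 + (5−14.42)²/14.42 + (28−23.60)²/23.60 + (19−13.98)²/13.98 = 15.5863
df = 2
p-value (upper-tail) = 0.00041
At α=0.01: p < α → reject H₀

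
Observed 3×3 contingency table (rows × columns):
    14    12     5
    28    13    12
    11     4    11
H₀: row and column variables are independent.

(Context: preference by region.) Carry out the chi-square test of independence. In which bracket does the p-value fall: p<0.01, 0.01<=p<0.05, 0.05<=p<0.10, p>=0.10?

p-value bracket: p>=0.10

Row totals [31, 53, 26], col totals [53, 29, 28], n=110
χ² = (14−14.94)²/14.94 + (12−8.17)²/8.17 + (5−7.89)²/7.89 + (28−25.54)²/25.54 + (13−13.97)²/13.97 + (12−13.49)²/13.49 + (11−12.53)²/12.53 + (4−6.85)²/6.85 + (11−6.62)²/6.62 = 7.6564
df = 4
p-value (upper-tail) = 0.10501
→ bracket: p>=0.10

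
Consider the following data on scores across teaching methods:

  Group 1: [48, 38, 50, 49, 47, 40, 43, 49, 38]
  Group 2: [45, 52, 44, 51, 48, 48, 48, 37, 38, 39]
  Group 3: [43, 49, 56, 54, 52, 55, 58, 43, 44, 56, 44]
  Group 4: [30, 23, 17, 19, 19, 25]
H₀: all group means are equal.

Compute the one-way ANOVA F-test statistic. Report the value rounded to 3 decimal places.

test statistic = 37.616

Group means [44.67, 45.00, 50.36, 22.17], grand mean 42.750
SSB = Σnᵢ(x̄ᵢ−x̄)² = 3263.371; SSW = ΣΣ(x−x̄ᵢ)² = 925.379
MSB = 3263.371/3 = 1087.7904; MSW = 925.379/32 = 28.9181
F = MSB/MSW = 37.6163
df = (3, 32)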